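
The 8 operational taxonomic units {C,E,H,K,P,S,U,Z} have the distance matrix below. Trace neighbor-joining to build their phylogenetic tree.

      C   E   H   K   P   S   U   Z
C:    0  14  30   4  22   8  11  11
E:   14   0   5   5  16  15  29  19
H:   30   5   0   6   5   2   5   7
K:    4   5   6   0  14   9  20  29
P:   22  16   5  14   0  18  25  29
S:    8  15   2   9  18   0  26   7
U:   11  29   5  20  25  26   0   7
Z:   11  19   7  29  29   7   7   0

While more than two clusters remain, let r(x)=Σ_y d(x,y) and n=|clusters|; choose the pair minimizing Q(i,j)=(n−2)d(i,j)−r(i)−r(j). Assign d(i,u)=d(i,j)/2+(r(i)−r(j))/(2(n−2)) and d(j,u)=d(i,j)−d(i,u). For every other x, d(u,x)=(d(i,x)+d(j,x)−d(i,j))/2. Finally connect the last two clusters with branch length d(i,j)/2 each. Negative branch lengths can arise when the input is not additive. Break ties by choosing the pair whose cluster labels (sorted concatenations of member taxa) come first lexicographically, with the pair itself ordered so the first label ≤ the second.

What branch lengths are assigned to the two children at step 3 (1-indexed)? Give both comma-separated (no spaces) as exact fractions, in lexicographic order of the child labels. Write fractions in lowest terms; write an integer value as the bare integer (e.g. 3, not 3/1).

1. join U+Z (d=7, Q=-190) ⇒ UZ; edges |U|=14/3, |Z|=7/3
  updated: d(C,UZ)=15/2, d(E,UZ)=41/2, d(H,UZ)=5/2, d(K,UZ)=21, d(P,UZ)=47/2, d(S,UZ)=13
2. join C+UZ (d=15/2, Q=-136) ⇒ CUZ; edges |C|=7/2, |UZ|=4
  updated: d(CUZ,E)=27/2, d(CUZ,H)=25/2, d(CUZ,K)=35/4, d(CUZ,P)=19, d(CUZ,S)=27/4
3. join CUZ+S (d=27/4, Q=-337/4) ⇒ CSUZ; edges |CUZ|=147/32, |S|=69/32
  updated: d(CSUZ,E)=87/8, d(CSUZ,H)=31/8, d(CSUZ,K)=11/2, d(CSUZ,P)=121/8
4. join H+P (d=5, Q=-55) ⇒ HP; edges |H|=-61/24, |P|=181/24
  updated: d(CSUZ,HP)=7, d(E,HP)=8, d(HP,K)=15/2
5. join CSUZ+HP (d=7, Q=-255/8) ⇒ CHPSUZ; edges |CSUZ|=119/32, |HP|=105/32
  updated: d(CHPSUZ,E)=95/16, d(CHPSUZ,K)=3
6. join CHPSUZ+E (d=95/16, Q=-223/16) ⇒ CEHPSUZ; edges |CHPSUZ|=63/32, |E|=127/32
  updated: d(CEHPSUZ,K)=33/32
7. join CEHPSUZ+K (d=33/32) ⇒ CEHKPSUZ; edges |CEHPSUZ|=33/64, |K|=33/64
final tree: (((((C:7/2,(U:14/3,Z:7/3):4):147/32,S:69/32):119/32,(H:-61/24,P:181/24):105/32):63/32,E:127/32):33/64,K:33/64)
total length: 1287/32

147/32,69/32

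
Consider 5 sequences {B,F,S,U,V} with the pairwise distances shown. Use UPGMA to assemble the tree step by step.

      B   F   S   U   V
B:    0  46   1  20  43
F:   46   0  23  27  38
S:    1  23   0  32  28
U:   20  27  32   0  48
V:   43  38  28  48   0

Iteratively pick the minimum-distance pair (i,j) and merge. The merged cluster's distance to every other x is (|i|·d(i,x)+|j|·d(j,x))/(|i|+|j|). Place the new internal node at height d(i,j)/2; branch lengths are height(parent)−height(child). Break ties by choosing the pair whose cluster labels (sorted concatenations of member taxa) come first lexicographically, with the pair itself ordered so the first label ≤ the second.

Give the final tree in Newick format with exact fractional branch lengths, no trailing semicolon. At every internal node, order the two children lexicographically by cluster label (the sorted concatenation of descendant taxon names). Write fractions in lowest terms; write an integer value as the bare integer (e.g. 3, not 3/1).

((((B:1/2,S:1/2):25/2,U:13):3,F:16):29/8,V:157/8)

1. join B+S (d=1) ⇒ BS; edges |B|=1/2, |S|=1/2
  updated: d(BS,F)=69/2, d(BS,U)=26, d(BS,V)=71/2
2. join BS+U (d=26) ⇒ BSU; edges |BS|=25/2, |U|=13
  updated: d(BSU,F)=32, d(BSU,V)=119/3
3. join BSU+F (d=32) ⇒ BFSU; edges |BSU|=3, |F|=16
  updated: d(BFSU,V)=157/4
4. join BFSU+V (d=157/4) ⇒ BFSUV; edges |BFSU|=29/8, |V|=157/8
final tree: ((((B:1/2,S:1/2):25/2,U:13):3,F:16):29/8,V:157/8)
total length: 275/4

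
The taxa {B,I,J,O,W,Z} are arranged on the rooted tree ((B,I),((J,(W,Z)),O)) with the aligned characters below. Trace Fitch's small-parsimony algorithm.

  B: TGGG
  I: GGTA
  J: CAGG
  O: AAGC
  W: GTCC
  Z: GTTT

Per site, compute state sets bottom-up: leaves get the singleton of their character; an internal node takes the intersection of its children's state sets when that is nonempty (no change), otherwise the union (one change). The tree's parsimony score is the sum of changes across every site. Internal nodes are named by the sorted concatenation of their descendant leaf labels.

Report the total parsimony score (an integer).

12

[col 0] BI: children B:{T}, I:{G} ∪→ {G,T}; cost 1
[col 0] WZ: children W:{G}, Z:{G} ∩→ {G}; cost 0
[col 0] JWZ: children J:{C}, WZ:{G} ∪→ {C,G}; cost 1
[col 0] JOWZ: children JWZ:{C,G}, O:{A} ∪→ {A,C,G}; cost 1
[col 0] BIJOWZ: children BI:{G,T}, JOWZ:{A,C,G} ∩→ {G}; cost 0
[col 1] BI: children B:{G}, I:{G} ∩→ {G}; cost 0
[col 1] WZ: children W:{T}, Z:{T} ∩→ {T}; cost 0
[col 1] JWZ: children J:{A}, WZ:{T} ∪→ {A,T}; cost 1
[col 1] JOWZ: children JWZ:{A,T}, O:{A} ∩→ {A}; cost 0
[col 1] BIJOWZ: children BI:{G}, JOWZ:{A} ∪→ {A,G}; cost 1
[col 2] BI: children B:{G}, I:{T} ∪→ {G,T}; cost 1
[col 2] WZ: children W:{C}, Z:{T} ∪→ {C,T}; cost 1
[col 2] JWZ: children J:{G}, WZ:{C,T} ∪→ {C,G,T}; cost 1
[col 2] JOWZ: children JWZ:{C,G,T}, O:{G} ∩→ {G}; cost 0
[col 2] BIJOWZ: children BI:{G,T}, JOWZ:{G} ∩→ {G}; cost 0
[col 3] BI: children B:{G}, I:{A} ∪→ {A,G}; cost 1
[col 3] WZ: children W:{C}, Z:{T} ∪→ {C,T}; cost 1
[col 3] JWZ: children J:{G}, WZ:{C,T} ∪→ {C,G,T}; cost 1
[col 3] JOWZ: children JWZ:{C,G,T}, O:{C} ∩→ {C}; cost 0
[col 3] BIJOWZ: children BI:{A,G}, JOWZ:{C} ∪→ {A,C,G}; cost 1
per-site changes: [3, 2, 3, 4]; total = 12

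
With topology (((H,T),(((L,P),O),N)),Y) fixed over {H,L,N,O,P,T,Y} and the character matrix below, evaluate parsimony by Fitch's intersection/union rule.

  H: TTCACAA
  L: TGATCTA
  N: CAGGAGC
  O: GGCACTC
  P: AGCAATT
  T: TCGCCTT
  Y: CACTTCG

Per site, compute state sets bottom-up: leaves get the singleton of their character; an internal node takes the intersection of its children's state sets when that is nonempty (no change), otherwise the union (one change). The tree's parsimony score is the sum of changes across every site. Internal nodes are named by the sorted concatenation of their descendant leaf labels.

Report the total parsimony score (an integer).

25

[col 0] HT: children H:{T}, T:{T} ∩→ {T}; cost 0
[col 0] LP: children L:{T}, P:{A} ∪→ {A,T}; cost 1
[col 0] LOP: children LP:{A,T}, O:{G} ∪→ {A,G,T}; cost 1
[col 0] LNOP: children LOP:{A,G,T}, N:{C} ∪→ {A,C,G,T}; cost 1
[col 0] HLNOPT: children HT:{T}, LNOP:{A,C,G,T} ∩→ {T}; cost 0
[col 0] HLNOPTY: children HLNOPT:{T}, Y:{C} ∪→ {C,T}; cost 1
[col 1] HT: children H:{T}, T:{C} ∪→ {C,T}; cost 1
[col 1] LP: children L:{G}, P:{G} ∩→ {G}; cost 0
[col 1] LOP: children LP:{G}, O:{G} ∩→ {G}; cost 0
[col 1] LNOP: children LOP:{G}, N:{A} ∪→ {A,G}; cost 1
[col 1] HLNOPT: children HT:{C,T}, LNOP:{A,G} ∪→ {A,C,G,T}; cost 1
[col 1] HLNOPTY: children HLNOPT:{A,C,G,T}, Y:{A} ∩→ {A}; cost 0
[col 2] HT: children H:{C}, T:{G} ∪→ {C,G}; cost 1
[col 2] LP: children L:{A}, P:{C} ∪→ {A,C}; cost 1
[col 2] LOP: children LP:{A,C}, O:{C} ∩→ {C}; cost 0
[col 2] LNOP: children LOP:{C}, N:{G} ∪→ {C,G}; cost 1
[col 2] HLNOPT: children HT:{C,G}, LNOP:{C,G} ∩→ {C,G}; cost 0
[col 2] HLNOPTY: children HLNOPT:{C,G}, Y:{C} ∩→ {C}; cost 0
[col 3] HT: children H:{A}, T:{C} ∪→ {A,C}; cost 1
[col 3] LP: children L:{T}, P:{A} ∪→ {A,T}; cost 1
[col 3] LOP: children LP:{A,T}, O:{A} ∩→ {A}; cost 0
[col 3] LNOP: children LOP:{A}, N:{G} ∪→ {A,G}; cost 1
[col 3] HLNOPT: children HT:{A,C}, LNOP:{A,G} ∩→ {A}; cost 0
[col 3] HLNOPTY: children HLNOPT:{A}, Y:{T} ∪→ {A,T}; cost 1
[col 4] HT: children H:{C}, T:{C} ∩→ {C}; cost 0
[col 4] LP: children L:{C}, P:{A} ∪→ {A,C}; cost 1
[col 4] LOP: children LP:{A,C}, O:{C} ∩→ {C}; cost 0
[col 4] LNOP: children LOP:{C}, N:{A} ∪→ {A,C}; cost 1
[col 4] HLNOPT: children HT:{C}, LNOP:{A,C} ∩→ {C}; cost 0
[col 4] HLNOPTY: children HLNOPT:{C}, Y:{T} ∪→ {C,T}; cost 1
[col 5] HT: children H:{A}, T:{T} ∪→ {A,T}; cost 1
[col 5] LP: children L:{T}, P:{T} ∩→ {T}; cost 0
[col 5] LOP: children LP:{T}, O:{T} ∩→ {T}; cost 0
[col 5] LNOP: children LOP:{T}, N:{G} ∪→ {G,T}; cost 1
[col 5] HLNOPT: children HT:{A,T}, LNOP:{G,T} ∩→ {T}; cost 0
[col 5] HLNOPTY: children HLNOPT:{T}, Y:{C} ∪→ {C,T}; cost 1
[col 6] HT: children H:{A}, T:{T} ∪→ {A,T}; cost 1
[col 6] LP: children L:{A}, P:{T} ∪→ {A,T}; cost 1
[col 6] LOP: children LP:{A,T}, O:{C} ∪→ {A,C,T}; cost 1
[col 6] LNOP: children LOP:{A,C,T}, N:{C} ∩→ {C}; cost 0
[col 6] HLNOPT: children HT:{A,T}, LNOP:{C} ∪→ {A,C,T}; cost 1
[col 6] HLNOPTY: children HLNOPT:{A,C,T}, Y:{G} ∪→ {A,C,G,T}; cost 1
per-site changes: [4, 3, 3, 4, 3, 3, 5]; total = 25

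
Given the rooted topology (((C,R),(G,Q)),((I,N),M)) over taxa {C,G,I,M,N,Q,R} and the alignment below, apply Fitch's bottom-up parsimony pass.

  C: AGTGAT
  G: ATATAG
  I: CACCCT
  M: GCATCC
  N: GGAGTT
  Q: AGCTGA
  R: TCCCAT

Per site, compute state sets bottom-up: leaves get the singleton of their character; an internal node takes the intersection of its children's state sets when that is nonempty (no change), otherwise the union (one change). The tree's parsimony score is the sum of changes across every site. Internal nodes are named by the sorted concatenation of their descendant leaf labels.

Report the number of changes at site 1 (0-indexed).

[col 0] CR: children C:{A}, R:{T} ∪→ {A,T}; cost 1
[col 0] GQ: children G:{A}, Q:{A} ∩→ {A}; cost 0
[col 0] CGQR: children CR:{A,T}, GQ:{A} ∩→ {A}; cost 0
[col 0] IN: children I:{C}, N:{G} ∪→ {C,G}; cost 1
[col 0] IMN: children IN:{C,G}, M:{G} ∩→ {G}; cost 0
[col 0] CGIMNQR: children CGQR:{A}, IMN:{G} ∪→ {A,G}; cost 1
[col 1] CR: children C:{G}, R:{C} ∪→ {C,G}; cost 1
[col 1] GQ: children G:{T}, Q:{G} ∪→ {G,T}; cost 1
[col 1] CGQR: children CR:{C,G}, GQ:{G,T} ∩→ {G}; cost 0
[col 1] IN: children I:{A}, N:{G} ∪→ {A,G}; cost 1
[col 1] IMN: children IN:{A,G}, M:{C} ∪→ {A,C,G}; cost 1
[col 1] CGIMNQR: children CGQR:{G}, IMN:{A,C,G} ∩→ {G}; cost 0
[col 2] CR: children C:{T}, R:{C} ∪→ {C,T}; cost 1
[col 2] GQ: children G:{A}, Q:{C} ∪→ {A,C}; cost 1
[col 2] CGQR: children CR:{C,T}, GQ:{A,C} ∩→ {C}; cost 0
[col 2] IN: children I:{C}, N:{A} ∪→ {A,C}; cost 1
[col 2] IMN: children IN:{A,C}, M:{A} ∩→ {A}; cost 0
[col 2] CGIMNQR: children CGQR:{C}, IMN:{A} ∪→ {A,C}; cost 1
[col 3] CR: children C:{G}, R:{C} ∪→ {C,G}; cost 1
[col 3] GQ: children G:{T}, Q:{T} ∩→ {T}; cost 0
[col 3] CGQR: children CR:{C,G}, GQ:{T} ∪→ {C,G,T}; cost 1
[col 3] IN: children I:{C}, N:{G} ∪→ {C,G}; cost 1
[col 3] IMN: children IN:{C,G}, M:{T} ∪→ {C,G,T}; cost 1
[col 3] CGIMNQR: children CGQR:{C,G,T}, IMN:{C,G,T} ∩→ {C,G,T}; cost 0
[col 4] CR: children C:{A}, R:{A} ∩→ {A}; cost 0
[col 4] GQ: children G:{A}, Q:{G} ∪→ {A,G}; cost 1
[col 4] CGQR: children CR:{A}, GQ:{A,G} ∩→ {A}; cost 0
[col 4] IN: children I:{C}, N:{T} ∪→ {C,T}; cost 1
[col 4] IMN: children IN:{C,T}, M:{C} ∩→ {C}; cost 0
[col 4] CGIMNQR: children CGQR:{A}, IMN:{C} ∪→ {A,C}; cost 1
[col 5] CR: children C:{T}, R:{T} ∩→ {T}; cost 0
[col 5] GQ: children G:{G}, Q:{A} ∪→ {A,G}; cost 1
[col 5] CGQR: children CR:{T}, GQ:{A,G} ∪→ {A,G,T}; cost 1
[col 5] IN: children I:{T}, N:{T} ∩→ {T}; cost 0
[col 5] IMN: children IN:{T}, M:{C} ∪→ {C,T}; cost 1
[col 5] CGIMNQR: children CGQR:{A,G,T}, IMN:{C,T} ∩→ {T}; cost 0
per-site changes: [3, 4, 4, 4, 3, 3]; total = 21

4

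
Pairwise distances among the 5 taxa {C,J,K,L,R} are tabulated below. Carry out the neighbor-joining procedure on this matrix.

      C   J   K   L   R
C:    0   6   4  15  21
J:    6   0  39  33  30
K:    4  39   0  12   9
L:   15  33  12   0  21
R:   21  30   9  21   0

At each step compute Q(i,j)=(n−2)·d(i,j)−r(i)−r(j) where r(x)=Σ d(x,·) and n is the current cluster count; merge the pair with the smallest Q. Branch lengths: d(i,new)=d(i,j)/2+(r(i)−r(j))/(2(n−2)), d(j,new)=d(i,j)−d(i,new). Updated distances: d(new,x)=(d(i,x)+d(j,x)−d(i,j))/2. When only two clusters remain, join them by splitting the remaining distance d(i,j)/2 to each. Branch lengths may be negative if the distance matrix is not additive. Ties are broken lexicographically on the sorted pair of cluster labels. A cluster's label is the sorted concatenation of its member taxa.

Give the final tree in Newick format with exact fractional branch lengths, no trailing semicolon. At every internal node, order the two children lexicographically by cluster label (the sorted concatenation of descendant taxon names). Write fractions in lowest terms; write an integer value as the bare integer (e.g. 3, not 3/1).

((((C:-22/3,J:40/3):25/2,L:17/2):7/2,K:5/4):31/8,R:31/8)

step 1: merge (C,J) at d=6, Q=-136; branch lengths C→-22/3, J→40/3; new cluster CJ
  updated: d(CJ,K)=37/2, d(CJ,L)=21, d(CJ,R)=45/2
step 2: merge (CJ,L) at d=21, Q=-74; branch lengths CJ→25/2, L→17/2; new cluster CJL
  updated: d(CJL,K)=19/4, d(CJL,R)=45/4
step 3: merge (CJL,K) at d=19/4, Q=-25; branch lengths CJL→7/2, K→5/4; new cluster CJKL
  updated: d(CJKL,R)=31/4
step 4: merge (CJKL,R) at d=31/4; branch lengths CJKL→31/8, R→31/8; new cluster CJKLR
final tree: ((((C:-22/3,J:40/3):25/2,L:17/2):7/2,K:5/4):31/8,R:31/8)
total length: 79/2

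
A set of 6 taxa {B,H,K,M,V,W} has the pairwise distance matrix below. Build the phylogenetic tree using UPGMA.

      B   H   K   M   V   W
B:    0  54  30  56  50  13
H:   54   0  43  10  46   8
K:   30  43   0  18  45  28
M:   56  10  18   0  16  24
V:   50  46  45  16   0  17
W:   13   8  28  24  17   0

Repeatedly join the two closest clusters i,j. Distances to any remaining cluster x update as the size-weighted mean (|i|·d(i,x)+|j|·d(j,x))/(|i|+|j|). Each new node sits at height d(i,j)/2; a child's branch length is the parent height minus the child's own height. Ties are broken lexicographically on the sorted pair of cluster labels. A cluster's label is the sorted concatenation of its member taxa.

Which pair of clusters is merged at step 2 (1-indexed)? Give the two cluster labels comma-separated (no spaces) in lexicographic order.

M,V

step 1: merge (H,W) at d=8; branch lengths H→4, W→4; new cluster HW
  updated: d(B,HW)=67/2, d(HW,K)=71/2, d(HW,M)=17, d(HW,V)=63/2
step 2: merge (M,V) at d=16; branch lengths M→8, V→8; new cluster MV
  updated: d(B,MV)=53, d(HW,MV)=97/4, d(K,MV)=63/2
step 3: merge (HW,MV) at d=97/4; branch lengths HW→65/8, MV→33/8; new cluster HMVW
  updated: d(B,HMVW)=173/4, d(HMVW,K)=67/2
step 4: merge (B,K) at d=30; branch lengths B→15, K→15; new cluster BK
  updated: d(BK,HMVW)=307/8
step 5: merge (BK,HMVW) at d=307/8; branch lengths BK→67/16, HMVW→113/16; new cluster BHKMVW
final tree: ((B:15,K:15):67/16,((H:4,W:4):65/8,(M:8,V:8):33/8):113/16)
total length: 155/2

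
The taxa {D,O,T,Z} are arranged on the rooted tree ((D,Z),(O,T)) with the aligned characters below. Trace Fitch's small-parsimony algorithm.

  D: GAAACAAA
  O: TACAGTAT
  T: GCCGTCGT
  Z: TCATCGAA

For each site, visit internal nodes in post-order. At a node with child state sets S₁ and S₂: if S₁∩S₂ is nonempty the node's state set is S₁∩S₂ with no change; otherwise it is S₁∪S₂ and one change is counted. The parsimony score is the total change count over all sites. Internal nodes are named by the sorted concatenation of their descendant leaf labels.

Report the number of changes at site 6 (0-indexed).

DZ@0: {G} ∪ {T} = {G,T} (union, +1)
OT@0: {T} ∪ {G} = {G,T} (union, +1)
DOTZ@0: {G,T} ∩ {G,T} = {G,T} (intersection, +0)
DZ@1: {A} ∪ {C} = {A,C} (union, +1)
OT@1: {A} ∪ {C} = {A,C} (union, +1)
DOTZ@1: {A,C} ∩ {A,C} = {A,C} (intersection, +0)
DZ@2: {A} ∩ {A} = {A} (intersection, +0)
OT@2: {C} ∩ {C} = {C} (intersection, +0)
DOTZ@2: {A} ∪ {C} = {A,C} (union, +1)
DZ@3: {A} ∪ {T} = {A,T} (union, +1)
OT@3: {A} ∪ {G} = {A,G} (union, +1)
DOTZ@3: {A,T} ∩ {A,G} = {A} (intersection, +0)
DZ@4: {C} ∩ {C} = {C} (intersection, +0)
OT@4: {G} ∪ {T} = {G,T} (union, +1)
DOTZ@4: {C} ∪ {G,T} = {C,G,T} (union, +1)
DZ@5: {A} ∪ {G} = {A,G} (union, +1)
OT@5: {T} ∪ {C} = {C,T} (union, +1)
DOTZ@5: {A,G} ∪ {C,T} = {A,C,G,T} (union, +1)
DZ@6: {A} ∩ {A} = {A} (intersection, +0)
OT@6: {A} ∪ {G} = {A,G} (union, +1)
DOTZ@6: {A} ∩ {A,G} = {A} (intersection, +0)
DZ@7: {A} ∩ {A} = {A} (intersection, +0)
OT@7: {T} ∩ {T} = {T} (intersection, +0)
DOTZ@7: {A} ∪ {T} = {A,T} (union, +1)
per-site changes: [2, 2, 1, 2, 2, 3, 1, 1]; total = 14

1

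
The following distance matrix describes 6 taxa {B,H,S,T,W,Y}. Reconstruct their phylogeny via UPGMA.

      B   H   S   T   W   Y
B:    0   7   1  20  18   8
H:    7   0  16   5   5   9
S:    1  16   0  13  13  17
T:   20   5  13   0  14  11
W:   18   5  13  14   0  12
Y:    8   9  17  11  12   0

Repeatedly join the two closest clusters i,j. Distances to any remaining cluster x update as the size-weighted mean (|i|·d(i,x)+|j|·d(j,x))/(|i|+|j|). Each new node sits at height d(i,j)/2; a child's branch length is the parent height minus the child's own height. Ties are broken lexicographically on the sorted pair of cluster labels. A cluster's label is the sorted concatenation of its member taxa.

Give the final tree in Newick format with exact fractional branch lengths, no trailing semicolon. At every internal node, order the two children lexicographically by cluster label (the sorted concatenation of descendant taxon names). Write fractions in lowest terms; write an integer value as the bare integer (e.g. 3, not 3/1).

((B:1/2,S:1/2):13/2,(((H:5/2,T:5/2):9/4,W:19/4):7/12,Y:16/3):5/3)

step 1: merge (B,S) at d=1; branch lengths B→1/2, S→1/2; new cluster BS
  updated: d(BS,H)=23/2, d(BS,T)=33/2, d(BS,W)=31/2, d(BS,Y)=25/2
step 2: merge (H,T) at d=5; branch lengths H→5/2, T→5/2; new cluster HT
  updated: d(BS,HT)=14, d(HT,W)=19/2, d(HT,Y)=10
step 3: merge (HT,W) at d=19/2; branch lengths HT→9/4, W→19/4; new cluster HTW
  updated: d(BS,HTW)=29/2, d(HTW,Y)=32/3
step 4: merge (HTW,Y) at d=32/3; branch lengths HTW→7/12, Y→16/3; new cluster HTWY
  updated: d(BS,HTWY)=14
step 5: merge (BS,HTWY) at d=14; branch lengths BS→13/2, HTWY→5/3; new cluster BHSTWY
final tree: ((B:1/2,S:1/2):13/2,(((H:5/2,T:5/2):9/4,W:19/4):7/12,Y:16/3):5/3)
total length: 325/12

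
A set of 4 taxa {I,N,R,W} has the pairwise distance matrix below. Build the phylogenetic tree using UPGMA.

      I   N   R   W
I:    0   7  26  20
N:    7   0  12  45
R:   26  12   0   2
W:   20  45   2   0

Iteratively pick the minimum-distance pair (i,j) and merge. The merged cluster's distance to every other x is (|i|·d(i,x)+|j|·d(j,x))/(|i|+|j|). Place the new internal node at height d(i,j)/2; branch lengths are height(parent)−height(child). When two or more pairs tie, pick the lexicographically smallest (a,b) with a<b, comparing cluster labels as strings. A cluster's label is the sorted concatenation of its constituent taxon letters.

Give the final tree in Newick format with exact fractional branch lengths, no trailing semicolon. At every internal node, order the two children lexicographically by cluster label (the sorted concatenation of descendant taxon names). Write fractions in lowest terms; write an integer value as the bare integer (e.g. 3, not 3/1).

((I:7/2,N:7/2):75/8,(R:1,W:1):95/8)

step 1: merge (R,W) at d=2; branch lengths R→1, W→1; new cluster RW
  updated: d(I,RW)=23, d(N,RW)=57/2
step 2: merge (I,N) at d=7; branch lengths I→7/2, N→7/2; new cluster IN
  updated: d(IN,RW)=103/4
step 3: merge (IN,RW) at d=103/4; branch lengths IN→75/8, RW→95/8; new cluster INRW
final tree: ((I:7/2,N:7/2):75/8,(R:1,W:1):95/8)
total length: 121/4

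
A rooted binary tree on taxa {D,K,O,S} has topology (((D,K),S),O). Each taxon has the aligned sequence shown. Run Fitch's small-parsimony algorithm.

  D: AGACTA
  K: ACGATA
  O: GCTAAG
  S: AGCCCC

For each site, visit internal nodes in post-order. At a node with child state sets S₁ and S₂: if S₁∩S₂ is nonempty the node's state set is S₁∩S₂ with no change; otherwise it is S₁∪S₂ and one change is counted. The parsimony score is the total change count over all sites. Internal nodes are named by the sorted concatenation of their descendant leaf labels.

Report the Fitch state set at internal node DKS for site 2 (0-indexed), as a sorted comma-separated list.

site 0, node DK: D={A} ∩ K={A} → {A} (+0)
site 0, node DKS: DK={A} ∩ S={A} → {A} (+0)
site 0, node DKOS: DKS={A} ∪ O={G} → {A,G} (+1)
site 1, node DK: D={G} ∪ K={C} → {C,G} (+1)
site 1, node DKS: DK={C,G} ∩ S={G} → {G} (+0)
site 1, node DKOS: DKS={G} ∪ O={C} → {C,G} (+1)
site 2, node DK: D={A} ∪ K={G} → {A,G} (+1)
site 2, node DKS: DK={A,G} ∪ S={C} → {A,C,G} (+1)
site 2, node DKOS: DKS={A,C,G} ∪ O={T} → {A,C,G,T} (+1)
site 3, node DK: D={C} ∪ K={A} → {A,C} (+1)
site 3, node DKS: DK={A,C} ∩ S={C} → {C} (+0)
site 3, node DKOS: DKS={C} ∪ O={A} → {A,C} (+1)
site 4, node DK: D={T} ∩ K={T} → {T} (+0)
site 4, node DKS: DK={T} ∪ S={C} → {C,T} (+1)
site 4, node DKOS: DKS={C,T} ∪ O={A} → {A,C,T} (+1)
site 5, node DK: D={A} ∩ K={A} → {A} (+0)
site 5, node DKS: DK={A} ∪ S={C} → {A,C} (+1)
site 5, node DKOS: DKS={A,C} ∪ O={G} → {A,C,G} (+1)
per-site changes: [1, 2, 3, 2, 2, 2]; total = 12

A,C,G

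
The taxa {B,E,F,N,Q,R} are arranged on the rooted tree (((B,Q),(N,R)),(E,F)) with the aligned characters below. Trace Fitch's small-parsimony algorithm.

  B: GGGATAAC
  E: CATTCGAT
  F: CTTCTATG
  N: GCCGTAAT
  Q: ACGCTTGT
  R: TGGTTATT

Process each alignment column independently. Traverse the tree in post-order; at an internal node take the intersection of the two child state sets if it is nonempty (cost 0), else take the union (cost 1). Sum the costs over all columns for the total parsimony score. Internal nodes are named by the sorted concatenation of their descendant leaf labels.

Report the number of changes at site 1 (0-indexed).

BQ@0: {G} ∪ {A} = {A,G} (union, +1)
NR@0: {G} ∪ {T} = {G,T} (union, +1)
BNQR@0: {A,G} ∩ {G,T} = {G} (intersection, +0)
EF@0: {C} ∩ {C} = {C} (intersection, +0)
BEFNQR@0: {G} ∪ {C} = {C,G} (union, +1)
BQ@1: {G} ∪ {C} = {C,G} (union, +1)
NR@1: {C} ∪ {G} = {C,G} (union, +1)
BNQR@1: {C,G} ∩ {C,G} = {C,G} (intersection, +0)
EF@1: {A} ∪ {T} = {A,T} (union, +1)
BEFNQR@1: {C,G} ∪ {A,T} = {A,C,G,T} (union, +1)
BQ@2: {G} ∩ {G} = {G} (intersection, +0)
NR@2: {C} ∪ {G} = {C,G} (union, +1)
BNQR@2: {G} ∩ {C,G} = {G} (intersection, +0)
EF@2: {T} ∩ {T} = {T} (intersection, +0)
BEFNQR@2: {G} ∪ {T} = {G,T} (union, +1)
BQ@3: {A} ∪ {C} = {A,C} (union, +1)
NR@3: {G} ∪ {T} = {G,T} (union, +1)
BNQR@3: {A,C} ∪ {G,T} = {A,C,G,T} (union, +1)
EF@3: {T} ∪ {C} = {C,T} (union, +1)
BEFNQR@3: {A,C,G,T} ∩ {C,T} = {C,T} (intersection, +0)
BQ@4: {T} ∩ {T} = {T} (intersection, +0)
NR@4: {T} ∩ {T} = {T} (intersection, +0)
BNQR@4: {T} ∩ {T} = {T} (intersection, +0)
EF@4: {C} ∪ {T} = {C,T} (union, +1)
BEFNQR@4: {T} ∩ {C,T} = {T} (intersection, +0)
BQ@5: {A} ∪ {T} = {A,T} (union, +1)
NR@5: {A} ∩ {A} = {A} (intersection, +0)
BNQR@5: {A,T} ∩ {A} = {A} (intersection, +0)
EF@5: {G} ∪ {A} = {A,G} (union, +1)
BEFNQR@5: {A} ∩ {A,G} = {A} (intersection, +0)
BQ@6: {A} ∪ {G} = {A,G} (union, +1)
NR@6: {A} ∪ {T} = {A,T} (union, +1)
BNQR@6: {A,G} ∩ {A,T} = {A} (intersection, +0)
EF@6: {A} ∪ {T} = {A,T} (union, +1)
BEFNQR@6: {A} ∩ {A,T} = {A} (intersection, +0)
BQ@7: {C} ∪ {T} = {C,T} (union, +1)
NR@7: {T} ∩ {T} = {T} (intersection, +0)
BNQR@7: {C,T} ∩ {T} = {T} (intersection, +0)
EF@7: {T} ∪ {G} = {G,T} (union, +1)
BEFNQR@7: {T} ∩ {G,T} = {T} (intersection, +0)
per-site changes: [3, 4, 2, 4, 1, 2, 3, 2]; total = 21

4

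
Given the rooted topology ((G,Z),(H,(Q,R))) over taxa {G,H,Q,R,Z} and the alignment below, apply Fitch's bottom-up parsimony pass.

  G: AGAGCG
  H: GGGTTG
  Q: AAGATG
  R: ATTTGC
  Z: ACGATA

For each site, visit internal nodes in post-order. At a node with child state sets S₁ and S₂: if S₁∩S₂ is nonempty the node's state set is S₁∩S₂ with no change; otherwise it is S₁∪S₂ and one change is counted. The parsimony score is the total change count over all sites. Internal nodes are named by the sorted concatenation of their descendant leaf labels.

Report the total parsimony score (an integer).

13

site 0, node GZ: G={A} ∩ Z={A} → {A} (+0)
site 0, node QR: Q={A} ∩ R={A} → {A} (+0)
site 0, node HQR: H={G} ∪ QR={A} → {A,G} (+1)
site 0, node GHQRZ: GZ={A} ∩ HQR={A,G} → {A} (+0)
site 1, node GZ: G={G} ∪ Z={C} → {C,G} (+1)
site 1, node QR: Q={A} ∪ R={T} → {A,T} (+1)
site 1, node HQR: H={G} ∪ QR={A,T} → {A,G,T} (+1)
site 1, node GHQRZ: GZ={C,G} ∩ HQR={A,G,T} → {G} (+0)
site 2, node GZ: G={A} ∪ Z={G} → {A,G} (+1)
site 2, node QR: Q={G} ∪ R={T} → {G,T} (+1)
site 2, node HQR: H={G} ∩ QR={G,T} → {G} (+0)
site 2, node GHQRZ: GZ={A,G} ∩ HQR={G} → {G} (+0)
site 3, node GZ: G={G} ∪ Z={A} → {A,G} (+1)
site 3, node QR: Q={A} ∪ R={T} → {A,T} (+1)
site 3, node HQR: H={T} ∩ QR={A,T} → {T} (+0)
site 3, node GHQRZ: GZ={A,G} ∪ HQR={T} → {A,G,T} (+1)
site 4, node GZ: G={C} ∪ Z={T} → {C,T} (+1)
site 4, node QR: Q={T} ∪ R={G} → {G,T} (+1)
site 4, node HQR: H={T} ∩ QR={G,T} → {T} (+0)
site 4, node GHQRZ: GZ={C,T} ∩ HQR={T} → {T} (+0)
site 5, node GZ: G={G} ∪ Z={A} → {A,G} (+1)
site 5, node QR: Q={G} ∪ R={C} → {C,G} (+1)
site 5, node HQR: H={G} ∩ QR={C,G} → {G} (+0)
site 5, node GHQRZ: GZ={A,G} ∩ HQR={G} → {G} (+0)
per-site changes: [1, 3, 2, 3, 2, 2]; total = 13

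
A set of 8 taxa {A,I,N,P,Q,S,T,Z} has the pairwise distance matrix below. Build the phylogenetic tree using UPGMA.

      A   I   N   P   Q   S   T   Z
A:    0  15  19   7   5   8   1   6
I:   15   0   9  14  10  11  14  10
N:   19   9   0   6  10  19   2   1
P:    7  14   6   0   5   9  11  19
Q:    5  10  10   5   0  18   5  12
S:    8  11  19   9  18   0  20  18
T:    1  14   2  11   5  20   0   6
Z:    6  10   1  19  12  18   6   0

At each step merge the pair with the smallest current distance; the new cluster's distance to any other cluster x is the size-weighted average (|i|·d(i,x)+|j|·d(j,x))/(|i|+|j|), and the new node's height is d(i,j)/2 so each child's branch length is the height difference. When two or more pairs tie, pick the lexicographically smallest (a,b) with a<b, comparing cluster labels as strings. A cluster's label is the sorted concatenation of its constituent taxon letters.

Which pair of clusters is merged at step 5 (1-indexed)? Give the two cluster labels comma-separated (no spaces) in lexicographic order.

iteration 1: select A,T (d=1); attach at lengths (1/2, 1/2); label the merged cluster AT
  updated: d(AT,I)=29/2, d(AT,N)=21/2, d(AT,P)=9, d(AT,Q)=5, d(AT,S)=14, d(AT,Z)=6
iteration 2: select N,Z (d=1); attach at lengths (1/2, 1/2); label the merged cluster NZ
  updated: d(AT,NZ)=33/4, d(I,NZ)=19/2, d(NZ,P)=25/2, d(NZ,Q)=11, d(NZ,S)=37/2
iteration 3: select AT,Q (d=5); attach at lengths (2, 5/2); label the merged cluster AQT
  updated: d(AQT,I)=13, d(AQT,NZ)=55/6, d(AQT,P)=23/3, d(AQT,S)=46/3
iteration 4: select AQT,P (d=23/3); attach at lengths (4/3, 23/6); label the merged cluster APQT
  updated: d(APQT,I)=53/4, d(APQT,NZ)=10, d(APQT,S)=55/4
iteration 5: select I,NZ (d=19/2); attach at lengths (19/4, 17/4); label the merged cluster INZ
  updated: d(APQT,INZ)=133/12, d(INZ,S)=16
iteration 6: select APQT,INZ (d=133/12); attach at lengths (41/24, 19/24); label the merged cluster AINPQTZ
  updated: d(AINPQTZ,S)=103/7
iteration 7: select AINPQTZ,S (d=103/7); attach at lengths (305/168, 103/14); label the merged cluster AINPQSTZ
final tree: (((((A:1/2,T:1/2):2,Q:5/2):4/3,P:23/6):41/24,(I:19/4,(N:1/2,Z:1/2):17/4):19/24):305/168,S:103/14)
total length: 1811/56

I,NZ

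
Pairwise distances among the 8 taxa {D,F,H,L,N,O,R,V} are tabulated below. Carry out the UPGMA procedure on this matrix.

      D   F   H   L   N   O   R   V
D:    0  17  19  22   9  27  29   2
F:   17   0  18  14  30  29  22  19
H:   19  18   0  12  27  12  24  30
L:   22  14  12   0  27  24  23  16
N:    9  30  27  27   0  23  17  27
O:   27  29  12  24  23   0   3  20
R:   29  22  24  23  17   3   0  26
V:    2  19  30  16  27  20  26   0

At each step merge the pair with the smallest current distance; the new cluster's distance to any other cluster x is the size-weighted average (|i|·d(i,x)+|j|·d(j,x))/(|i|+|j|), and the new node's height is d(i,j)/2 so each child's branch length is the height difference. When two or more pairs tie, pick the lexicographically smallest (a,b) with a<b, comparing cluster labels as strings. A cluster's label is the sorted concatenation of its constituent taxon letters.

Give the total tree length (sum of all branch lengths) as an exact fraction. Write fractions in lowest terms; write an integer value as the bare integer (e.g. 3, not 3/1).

899/15

1. join D+V (d=2) ⇒ DV; edges |D|=1, |V|=1
  updated: d(DV,F)=18, d(DV,H)=49/2, d(DV,L)=19, d(DV,N)=18, d(DV,O)=47/2, d(DV,R)=55/2
2. join O+R (d=3) ⇒ OR; edges |O|=3/2, |R|=3/2
  updated: d(DV,OR)=51/2, d(F,OR)=51/2, d(H,OR)=18, d(L,OR)=47/2, d(N,OR)=20
3. join H+L (d=12) ⇒ HL; edges |H|=6, |L|=6
  updated: d(DV,HL)=87/4, d(F,HL)=16, d(HL,N)=27, d(HL,OR)=83/4
4. join F+HL (d=16) ⇒ FHL; edges |F|=8, |HL|=2
  updated: d(DV,FHL)=41/2, d(FHL,N)=28, d(FHL,OR)=67/3
5. join DV+N (d=18) ⇒ DNV; edges |DV|=8, |N|=9
  updated: d(DNV,FHL)=23, d(DNV,OR)=71/3
6. join FHL+OR (d=67/3) ⇒ FHLOR; edges |FHL|=19/6, |OR|=29/3
  updated: d(DNV,FHLOR)=349/15
7. join DNV+FHLOR (d=349/15) ⇒ DFHLNORV; edges |DNV|=79/30, |FHLOR|=7/15
final tree: (((D:1,V:1):8,N:9):79/30,((F:8,(H:6,L:6):2):19/6,(O:3/2,R:3/2):29/3):7/15)
total length: 899/15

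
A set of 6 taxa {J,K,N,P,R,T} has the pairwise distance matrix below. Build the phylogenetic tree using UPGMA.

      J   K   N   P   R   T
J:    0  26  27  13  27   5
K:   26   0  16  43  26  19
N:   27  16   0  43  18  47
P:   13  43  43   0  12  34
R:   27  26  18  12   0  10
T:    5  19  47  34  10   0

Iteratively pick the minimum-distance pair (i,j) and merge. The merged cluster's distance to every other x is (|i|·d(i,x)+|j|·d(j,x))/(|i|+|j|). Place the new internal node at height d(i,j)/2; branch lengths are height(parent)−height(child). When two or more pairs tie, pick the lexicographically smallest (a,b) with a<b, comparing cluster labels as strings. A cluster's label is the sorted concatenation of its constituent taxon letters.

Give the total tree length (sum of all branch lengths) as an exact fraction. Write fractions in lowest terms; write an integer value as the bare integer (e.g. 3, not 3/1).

465/8

iteration 1: select J,T (d=5); attach at lengths (5/2, 5/2); label the merged cluster JT
  updated: d(JT,K)=45/2, d(JT,N)=37, d(JT,P)=47/2, d(JT,R)=37/2
iteration 2: select P,R (d=12); attach at lengths (6, 6); label the merged cluster PR
  updated: d(JT,PR)=21, d(K,PR)=69/2, d(N,PR)=61/2
iteration 3: select K,N (d=16); attach at lengths (8, 8); label the merged cluster KN
  updated: d(JT,KN)=119/4, d(KN,PR)=65/2
iteration 4: select JT,PR (d=21); attach at lengths (8, 9/2); label the merged cluster JPRT
  updated: d(JPRT,KN)=249/8
iteration 5: select JPRT,KN (d=249/8); attach at lengths (81/16, 121/16); label the merged cluster JKNPRT
final tree: (((J:5/2,T:5/2):8,(P:6,R:6):9/2):81/16,(K:8,N:8):121/16)
total length: 465/8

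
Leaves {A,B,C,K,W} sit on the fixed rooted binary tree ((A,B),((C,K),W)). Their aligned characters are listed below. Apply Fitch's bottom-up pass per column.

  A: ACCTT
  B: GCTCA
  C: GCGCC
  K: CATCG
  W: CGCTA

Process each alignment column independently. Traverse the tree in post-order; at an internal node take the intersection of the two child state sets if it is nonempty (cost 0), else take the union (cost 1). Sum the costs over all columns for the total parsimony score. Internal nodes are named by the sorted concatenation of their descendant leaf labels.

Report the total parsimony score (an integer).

13

site 0, node AB: A={A} ∪ B={G} → {A,G} (+1)
site 0, node CK: C={G} ∪ K={C} → {C,G} (+1)
site 0, node CKW: CK={C,G} ∩ W={C} → {C} (+0)
site 0, node ABCKW: AB={A,G} ∪ CKW={C} → {A,C,G} (+1)
site 1, node AB: A={C} ∩ B={C} → {C} (+0)
site 1, node CK: C={C} ∪ K={A} → {A,C} (+1)
site 1, node CKW: CK={A,C} ∪ W={G} → {A,C,G} (+1)
site 1, node ABCKW: AB={C} ∩ CKW={A,C,G} → {C} (+0)
site 2, node AB: A={C} ∪ B={T} → {C,T} (+1)
site 2, node CK: C={G} ∪ K={T} → {G,T} (+1)
site 2, node CKW: CK={G,T} ∪ W={C} → {C,G,T} (+1)
site 2, node ABCKW: AB={C,T} ∩ CKW={C,G,T} → {C,T} (+0)
site 3, node AB: A={T} ∪ B={C} → {C,T} (+1)
site 3, node CK: C={C} ∩ K={C} → {C} (+0)
site 3, node CKW: CK={C} ∪ W={T} → {C,T} (+1)
site 3, node ABCKW: AB={C,T} ∩ CKW={C,T} → {C,T} (+0)
site 4, node AB: A={T} ∪ B={A} → {A,T} (+1)
site 4, node CK: C={C} ∪ K={G} → {C,G} (+1)
site 4, node CKW: CK={C,G} ∪ W={A} → {A,C,G} (+1)
site 4, node ABCKW: AB={A,T} ∩ CKW={A,C,G} → {A} (+0)
per-site changes: [3, 2, 3, 2, 3]; total = 13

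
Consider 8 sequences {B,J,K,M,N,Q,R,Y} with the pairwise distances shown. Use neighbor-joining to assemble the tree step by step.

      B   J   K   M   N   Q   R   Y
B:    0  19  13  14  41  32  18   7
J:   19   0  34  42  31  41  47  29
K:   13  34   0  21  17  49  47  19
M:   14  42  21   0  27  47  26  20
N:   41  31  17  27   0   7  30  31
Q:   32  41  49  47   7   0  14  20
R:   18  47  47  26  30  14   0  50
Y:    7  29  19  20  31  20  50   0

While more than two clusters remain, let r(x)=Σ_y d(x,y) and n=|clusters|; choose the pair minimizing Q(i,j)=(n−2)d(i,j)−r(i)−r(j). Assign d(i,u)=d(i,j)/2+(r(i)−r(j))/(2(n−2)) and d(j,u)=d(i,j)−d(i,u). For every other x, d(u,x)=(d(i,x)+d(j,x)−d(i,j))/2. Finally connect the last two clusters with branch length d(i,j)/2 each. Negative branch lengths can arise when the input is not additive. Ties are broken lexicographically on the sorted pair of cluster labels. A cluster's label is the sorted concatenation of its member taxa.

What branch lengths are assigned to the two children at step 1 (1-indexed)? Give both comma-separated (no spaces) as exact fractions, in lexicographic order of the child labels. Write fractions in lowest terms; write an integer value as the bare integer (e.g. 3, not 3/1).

iteration 1: select Q,R (d=14, Q=-358); attach at lengths (31/6, 53/6); label the merged cluster QR
  updated: d(B,QR)=18, d(J,QR)=37, d(K,QR)=41, d(M,QR)=59/2, d(N,QR)=23/2, d(QR,Y)=28
iteration 2: select N,QR (d=23/2, Q=-266); attach at lengths (51/10, 32/5); label the merged cluster NQR
  updated: d(B,NQR)=95/4, d(J,NQR)=113/4, d(K,NQR)=93/4, d(M,NQR)=45/2, d(NQR,Y)=95/4
iteration 3: select J,NQR (d=113/4, Q=-643/4); attach at lengths (575/32, 329/32); label the merged cluster JNQR
  updated: d(B,JNQR)=29/4, d(JNQR,K)=29/2, d(JNQR,M)=145/8, d(JNQR,Y)=49/4
iteration 4: select B,Y (d=7, Q=-157/2); attach at lengths (2/3, 19/3); label the merged cluster BY
  updated: d(BY,JNQR)=25/4, d(BY,K)=25/2, d(BY,M)=27/2
iteration 5: select BY,JNQR (d=25/4, Q=-469/8); attach at lengths (47/32, 153/32); label the merged cluster BJNQRY
  updated: d(BJNQRY,K)=83/8, d(BJNQRY,M)=203/16
iteration 6: select BJNQRY,K (d=83/8, Q=-705/16); attach at lengths (33/32, 299/32); label the merged cluster BJKNQRY
  updated: d(BJKNQRY,M)=373/32
iteration 7: select BJKNQRY,M (d=373/32); attach at lengths (373/64, 373/64); label the merged cluster BJKMNQRY
final tree: ((((B:2/3,Y:19/3):47/32,(J:575/32,(N:51/10,(Q:31/6,R:53/6):32/5):329/32):153/32):33/32,K:299/32):373/64,M:373/64)
total length: 2849/32

31/6,53/6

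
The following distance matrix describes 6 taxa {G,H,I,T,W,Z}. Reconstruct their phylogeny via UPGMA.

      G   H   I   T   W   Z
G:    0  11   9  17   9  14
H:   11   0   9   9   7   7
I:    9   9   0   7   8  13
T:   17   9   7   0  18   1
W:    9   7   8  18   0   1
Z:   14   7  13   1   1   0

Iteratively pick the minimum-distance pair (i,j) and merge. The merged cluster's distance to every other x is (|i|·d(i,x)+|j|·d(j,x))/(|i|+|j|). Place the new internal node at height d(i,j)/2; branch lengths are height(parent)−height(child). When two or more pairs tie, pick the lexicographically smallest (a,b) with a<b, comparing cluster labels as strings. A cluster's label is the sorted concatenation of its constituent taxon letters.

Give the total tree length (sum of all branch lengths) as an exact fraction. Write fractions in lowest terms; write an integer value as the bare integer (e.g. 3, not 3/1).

149/6

iteration 1: select T,Z (d=1); attach at lengths (1/2, 1/2); label the merged cluster TZ
  updated: d(G,TZ)=31/2, d(H,TZ)=8, d(I,TZ)=10, d(TZ,W)=19/2
iteration 2: select H,W (d=7); attach at lengths (7/2, 7/2); label the merged cluster HW
  updated: d(G,HW)=10, d(HW,I)=17/2, d(HW,TZ)=35/4
iteration 3: select HW,I (d=17/2); attach at lengths (3/4, 17/4); label the merged cluster HIW
  updated: d(G,HIW)=29/3, d(HIW,TZ)=55/6
iteration 4: select HIW,TZ (d=55/6); attach at lengths (1/3, 49/12); label the merged cluster HITWZ
  updated: d(G,HITWZ)=12
iteration 5: select G,HITWZ (d=12); attach at lengths (6, 17/12); label the merged cluster GHITWZ
final tree: (G:6,(((H:7/2,W:7/2):3/4,I:17/4):1/3,(T:1/2,Z:1/2):49/12):17/12)
total length: 149/6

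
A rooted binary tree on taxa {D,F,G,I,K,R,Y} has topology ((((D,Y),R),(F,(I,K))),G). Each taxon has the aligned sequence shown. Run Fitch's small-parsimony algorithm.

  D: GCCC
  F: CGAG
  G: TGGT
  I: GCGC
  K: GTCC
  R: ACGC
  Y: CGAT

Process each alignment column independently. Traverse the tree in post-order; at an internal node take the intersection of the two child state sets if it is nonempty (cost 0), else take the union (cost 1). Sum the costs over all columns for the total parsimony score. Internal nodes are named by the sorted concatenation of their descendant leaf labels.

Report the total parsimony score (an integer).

[col 0] DY: children D:{G}, Y:{C} ∪→ {C,G}; cost 1
[col 0] DRY: children DY:{C,G}, R:{A} ∪→ {A,C,G}; cost 1
[col 0] IK: children I:{G}, K:{G} ∩→ {G}; cost 0
[col 0] FIK: children F:{C}, IK:{G} ∪→ {C,G}; cost 1
[col 0] DFIKRY: children DRY:{A,C,G}, FIK:{C,G} ∩→ {C,G}; cost 0
[col 0] DFGIKRY: children DFIKRY:{C,G}, G:{T} ∪→ {C,G,T}; cost 1
[col 1] DY: children D:{C}, Y:{G} ∪→ {C,G}; cost 1
[col 1] DRY: children DY:{C,G}, R:{C} ∩→ {C}; cost 0
[col 1] IK: children I:{C}, K:{T} ∪→ {C,T}; cost 1
[col 1] FIK: children F:{G}, IK:{C,T} ∪→ {C,G,T}; cost 1
[col 1] DFIKRY: children DRY:{C}, FIK:{C,G,T} ∩→ {C}; cost 0
[col 1] DFGIKRY: children DFIKRY:{C}, G:{G} ∪→ {C,G}; cost 1
[col 2] DY: children D:{C}, Y:{A} ∪→ {A,C}; cost 1
[col 2] DRY: children DY:{A,C}, R:{G} ∪→ {A,C,G}; cost 1
[col 2] IK: children I:{G}, K:{C} ∪→ {C,G}; cost 1
[col 2] FIK: children F:{A}, IK:{C,G} ∪→ {A,C,G}; cost 1
[col 2] DFIKRY: children DRY:{A,C,G}, FIK:{A,C,G} ∩→ {A,C,G}; cost 0
[col 2] DFGIKRY: children DFIKRY:{A,C,G}, G:{G} ∩→ {G}; cost 0
[col 3] DY: children D:{C}, Y:{T} ∪→ {C,T}; cost 1
[col 3] DRY: children DY:{C,T}, R:{C} ∩→ {C}; cost 0
[col 3] IK: children I:{C}, K:{C} ∩→ {C}; cost 0
[col 3] FIK: children F:{G}, IK:{C} ∪→ {C,G}; cost 1
[col 3] DFIKRY: children DRY:{C}, FIK:{C,G} ∩→ {C}; cost 0
[col 3] DFGIKRY: children DFIKRY:{C}, G:{T} ∪→ {C,T}; cost 1
per-site changes: [4, 4, 4, 3]; total = 15

15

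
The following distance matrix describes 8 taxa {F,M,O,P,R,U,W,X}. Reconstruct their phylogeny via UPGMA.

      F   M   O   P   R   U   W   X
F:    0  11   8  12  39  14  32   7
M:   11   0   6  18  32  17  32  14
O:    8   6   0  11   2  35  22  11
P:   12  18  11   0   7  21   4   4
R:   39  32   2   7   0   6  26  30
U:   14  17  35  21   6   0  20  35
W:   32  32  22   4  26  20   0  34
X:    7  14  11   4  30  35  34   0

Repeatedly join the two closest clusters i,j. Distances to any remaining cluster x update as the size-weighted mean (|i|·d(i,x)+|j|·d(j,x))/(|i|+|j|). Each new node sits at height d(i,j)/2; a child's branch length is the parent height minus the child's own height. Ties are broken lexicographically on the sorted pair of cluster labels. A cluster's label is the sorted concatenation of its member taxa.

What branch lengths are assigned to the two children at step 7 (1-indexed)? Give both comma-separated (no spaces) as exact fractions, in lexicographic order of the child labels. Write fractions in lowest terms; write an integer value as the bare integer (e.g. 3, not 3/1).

91/20,11/20

1. join O+R (d=2) ⇒ OR; edges |O|=1, |R|=1
  updated: d(F,OR)=47/2, d(M,OR)=19, d(OR,P)=9, d(OR,U)=41/2, d(OR,W)=24, d(OR,X)=41/2
2. join P+W (d=4) ⇒ PW; edges |P|=2, |W|=2
  updated: d(F,PW)=22, d(M,PW)=25, d(OR,PW)=33/2, d(PW,U)=41/2, d(PW,X)=19
3. join F+X (d=7) ⇒ FX; edges |F|=7/2, |X|=7/2
  updated: d(FX,M)=25/2, d(FX,OR)=22, d(FX,PW)=41/2, d(FX,U)=49/2
4. join FX+M (d=25/2) ⇒ FMX; edges |FX|=11/4, |M|=25/4
  updated: d(FMX,OR)=21, d(FMX,PW)=22, d(FMX,U)=22
5. join OR+PW (d=33/2) ⇒ OPRW; edges |OR|=29/4, |PW|=25/4
  updated: d(FMX,OPRW)=43/2, d(OPRW,U)=41/2
6. join OPRW+U (d=41/2) ⇒ OPRUW; edges |OPRW|=2, |U|=41/4
  updated: d(FMX,OPRUW)=108/5
7. join FMX+OPRUW (d=108/5) ⇒ FMOPRUWX; edges |FMX|=91/20, |OPRUW|=11/20
final tree: (((F:7/2,X:7/2):11/4,M:25/4):91/20,(((O:1,R:1):29/4,(P:2,W:2):25/4):2,U:41/4):11/20)
total length: 1057/20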